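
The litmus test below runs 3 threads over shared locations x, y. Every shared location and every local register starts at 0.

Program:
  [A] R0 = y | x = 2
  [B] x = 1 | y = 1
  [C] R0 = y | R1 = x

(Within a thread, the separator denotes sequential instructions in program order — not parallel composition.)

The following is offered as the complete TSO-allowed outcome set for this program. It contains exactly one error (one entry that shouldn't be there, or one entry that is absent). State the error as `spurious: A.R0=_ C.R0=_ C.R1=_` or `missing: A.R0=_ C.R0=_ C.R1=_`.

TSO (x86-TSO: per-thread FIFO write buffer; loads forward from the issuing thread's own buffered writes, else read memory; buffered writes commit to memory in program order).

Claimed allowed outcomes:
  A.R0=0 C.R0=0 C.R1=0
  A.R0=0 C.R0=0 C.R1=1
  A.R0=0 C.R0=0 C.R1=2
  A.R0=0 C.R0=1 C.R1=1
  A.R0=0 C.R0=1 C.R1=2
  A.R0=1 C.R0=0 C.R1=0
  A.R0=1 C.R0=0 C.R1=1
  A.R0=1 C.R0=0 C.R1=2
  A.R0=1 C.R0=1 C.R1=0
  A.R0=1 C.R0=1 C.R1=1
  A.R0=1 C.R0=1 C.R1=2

spurious: A.R0=1 C.R0=1 C.R1=0

outcome vector order: (A.R0,C.R0,C.R1)
under TSO → <0 0 0>; <0 0 1>; <0 0 2>; <0 1 1>; <0 1 2>; <1 0 0>; <1 0 1>; <1 0 2>; <1 1 1>; <1 1 2>
claimed∖TSO = {<1 1 0>}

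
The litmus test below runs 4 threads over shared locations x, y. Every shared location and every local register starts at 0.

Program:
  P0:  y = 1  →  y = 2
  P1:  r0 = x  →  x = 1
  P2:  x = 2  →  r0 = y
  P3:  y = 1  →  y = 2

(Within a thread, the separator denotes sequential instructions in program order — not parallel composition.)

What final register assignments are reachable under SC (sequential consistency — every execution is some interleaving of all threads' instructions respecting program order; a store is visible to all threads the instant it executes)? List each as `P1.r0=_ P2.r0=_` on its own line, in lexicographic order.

P1.r0=0 P2.r0=0
P1.r0=0 P2.r0=1
P1.r0=0 P2.r0=2
P1.r0=2 P2.r0=0
P1.r0=2 P2.r0=1
P1.r0=2 P2.r0=2

outcome vector order: (P1.r0,P2.r0)
|SC outcomes| = 6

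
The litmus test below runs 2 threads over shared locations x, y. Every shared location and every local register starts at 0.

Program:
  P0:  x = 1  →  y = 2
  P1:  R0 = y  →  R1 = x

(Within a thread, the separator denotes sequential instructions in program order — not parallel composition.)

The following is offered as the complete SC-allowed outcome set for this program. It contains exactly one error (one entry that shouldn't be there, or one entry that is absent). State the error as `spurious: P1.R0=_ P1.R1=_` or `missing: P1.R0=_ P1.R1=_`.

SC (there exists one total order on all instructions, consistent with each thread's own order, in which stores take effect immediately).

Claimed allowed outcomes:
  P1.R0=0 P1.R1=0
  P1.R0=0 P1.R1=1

outcome vector order: (P1.R0,P1.R1)
under SC → <0 0>, <0 1>, <2 1>
SC∖claimed = {<2 1>}

missing: P1.R0=2 P1.R1=1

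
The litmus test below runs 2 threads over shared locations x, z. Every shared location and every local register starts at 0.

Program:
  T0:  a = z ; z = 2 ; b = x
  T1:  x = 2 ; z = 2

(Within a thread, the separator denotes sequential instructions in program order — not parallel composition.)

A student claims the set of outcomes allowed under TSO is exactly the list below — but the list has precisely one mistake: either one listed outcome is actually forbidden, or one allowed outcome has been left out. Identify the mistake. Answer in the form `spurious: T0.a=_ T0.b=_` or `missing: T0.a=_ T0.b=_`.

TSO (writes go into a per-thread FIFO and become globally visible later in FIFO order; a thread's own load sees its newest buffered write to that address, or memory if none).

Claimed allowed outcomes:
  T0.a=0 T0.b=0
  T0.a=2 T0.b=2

missing: T0.a=0 T0.b=2

outcome vector order: (T0.a,T0.b)
TSO: 3 outcomes — {<0 0>, <0 2>, <2 2>}
TSO∖claimed = {<0 2>}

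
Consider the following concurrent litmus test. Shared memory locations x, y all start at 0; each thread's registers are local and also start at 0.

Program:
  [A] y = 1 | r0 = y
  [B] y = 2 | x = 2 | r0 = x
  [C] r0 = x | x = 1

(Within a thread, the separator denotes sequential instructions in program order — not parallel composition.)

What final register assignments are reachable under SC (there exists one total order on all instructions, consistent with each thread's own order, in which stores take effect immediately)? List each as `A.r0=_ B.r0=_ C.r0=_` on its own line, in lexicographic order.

outcome vector order: (A.r0,B.r0,C.r0)
|SC outcomes| = 8

A.r0=1 B.r0=1 C.r0=0
A.r0=1 B.r0=1 C.r0=2
A.r0=1 B.r0=2 C.r0=0
A.r0=1 B.r0=2 C.r0=2
A.r0=2 B.r0=1 C.r0=0
A.r0=2 B.r0=1 C.r0=2
A.r0=2 B.r0=2 C.r0=0
A.r0=2 B.r0=2 C.r0=2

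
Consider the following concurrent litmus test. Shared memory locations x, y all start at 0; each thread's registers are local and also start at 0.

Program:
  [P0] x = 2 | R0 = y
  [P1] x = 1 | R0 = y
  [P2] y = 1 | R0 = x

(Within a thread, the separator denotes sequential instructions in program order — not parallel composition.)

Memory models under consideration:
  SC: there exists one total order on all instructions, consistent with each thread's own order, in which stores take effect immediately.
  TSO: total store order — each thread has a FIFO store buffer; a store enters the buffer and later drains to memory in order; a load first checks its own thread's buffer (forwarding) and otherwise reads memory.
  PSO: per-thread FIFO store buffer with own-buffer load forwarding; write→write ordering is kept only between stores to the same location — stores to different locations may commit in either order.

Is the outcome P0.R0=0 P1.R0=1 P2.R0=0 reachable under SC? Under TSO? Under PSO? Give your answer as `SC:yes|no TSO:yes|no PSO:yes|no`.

SC:no TSO:yes PSO:yes

outcome vector order: (P0.R0,P1.R0,P2.R0)
SC: 9 outcomes — {0/0/1, 0/0/2, 0/1/1, 0/1/2, 1/0/1, 1/0/2, 1/1/0, 1/1/1, 1/1/2}
TSO: 12 outcomes — {0/0/0, 0/0/1, 0/0/2, 0/1/0, 0/1/1, 0/1/2, 1/0/0, 1/0/1, 1/0/2, 1/1/0, 1/1/1, 1/1/2}
PSO: 12 outcomes — {0/0/0, 0/0/1, 0/0/2, 0/1/0, 0/1/1, 0/1/2, 1/0/0, 1/0/1, 1/0/2, 1/1/0, 1/1/1, 1/1/2}
target 0/1/0 ∈ {TSO,PSO}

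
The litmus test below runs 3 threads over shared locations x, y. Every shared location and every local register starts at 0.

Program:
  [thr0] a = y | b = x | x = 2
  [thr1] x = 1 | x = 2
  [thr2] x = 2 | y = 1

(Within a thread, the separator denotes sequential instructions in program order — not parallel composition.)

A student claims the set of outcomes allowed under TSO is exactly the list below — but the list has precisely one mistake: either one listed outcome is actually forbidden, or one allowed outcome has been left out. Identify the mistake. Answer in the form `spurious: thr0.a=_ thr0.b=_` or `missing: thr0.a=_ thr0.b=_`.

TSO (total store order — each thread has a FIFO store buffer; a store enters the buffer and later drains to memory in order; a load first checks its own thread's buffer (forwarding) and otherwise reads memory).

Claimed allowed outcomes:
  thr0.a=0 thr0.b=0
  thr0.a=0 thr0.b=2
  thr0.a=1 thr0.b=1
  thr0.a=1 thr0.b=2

missing: thr0.a=0 thr0.b=1

outcome vector order: (thr0.a,thr0.b)
TSO: 5 outcomes — {00; 01; 02; 11; 12}
TSO∖claimed = {01}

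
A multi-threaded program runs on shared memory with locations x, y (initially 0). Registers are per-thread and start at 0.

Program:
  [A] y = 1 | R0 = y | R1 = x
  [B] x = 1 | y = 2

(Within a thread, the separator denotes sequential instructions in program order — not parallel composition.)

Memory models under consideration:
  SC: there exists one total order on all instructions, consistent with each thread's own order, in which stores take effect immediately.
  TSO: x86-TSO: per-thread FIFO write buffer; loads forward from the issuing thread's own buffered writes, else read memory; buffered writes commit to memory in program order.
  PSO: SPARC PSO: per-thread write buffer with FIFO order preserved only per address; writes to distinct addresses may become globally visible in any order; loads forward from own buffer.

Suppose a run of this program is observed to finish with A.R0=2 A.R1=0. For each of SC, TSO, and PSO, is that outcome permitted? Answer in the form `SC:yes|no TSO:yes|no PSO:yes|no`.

outcome vector order: (A.R0,A.R1)
SC (3): (1,0), (1,1), (2,1)
TSO (3): (1,0), (1,1), (2,1)
PSO (4): (1,0), (1,1), (2,0), (2,1)
target (2,0) ∈ {PSO}

SC:no TSO:no PSO:yes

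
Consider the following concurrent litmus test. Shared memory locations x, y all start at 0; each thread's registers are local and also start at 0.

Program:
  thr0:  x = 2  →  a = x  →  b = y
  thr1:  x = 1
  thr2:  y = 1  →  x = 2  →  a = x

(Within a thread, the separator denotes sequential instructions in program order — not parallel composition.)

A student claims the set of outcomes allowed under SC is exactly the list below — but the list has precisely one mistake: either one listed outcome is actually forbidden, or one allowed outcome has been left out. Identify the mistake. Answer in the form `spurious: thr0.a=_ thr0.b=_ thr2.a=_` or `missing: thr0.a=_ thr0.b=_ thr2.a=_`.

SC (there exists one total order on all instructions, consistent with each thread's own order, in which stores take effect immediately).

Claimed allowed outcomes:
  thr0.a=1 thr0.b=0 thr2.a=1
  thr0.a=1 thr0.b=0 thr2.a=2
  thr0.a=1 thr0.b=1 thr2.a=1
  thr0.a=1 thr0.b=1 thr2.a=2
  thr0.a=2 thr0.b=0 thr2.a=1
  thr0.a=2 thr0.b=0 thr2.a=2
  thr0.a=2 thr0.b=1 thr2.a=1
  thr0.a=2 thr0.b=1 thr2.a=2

outcome vector order: (thr0.a,thr0.b,thr2.a)
[SC] allowed = {1/0/2, 1/1/1, 1/1/2, 2/0/1, 2/0/2, 2/1/1, 2/1/2}
claimed∖SC = {1/0/1}

spurious: thr0.a=1 thr0.b=0 thr2.a=1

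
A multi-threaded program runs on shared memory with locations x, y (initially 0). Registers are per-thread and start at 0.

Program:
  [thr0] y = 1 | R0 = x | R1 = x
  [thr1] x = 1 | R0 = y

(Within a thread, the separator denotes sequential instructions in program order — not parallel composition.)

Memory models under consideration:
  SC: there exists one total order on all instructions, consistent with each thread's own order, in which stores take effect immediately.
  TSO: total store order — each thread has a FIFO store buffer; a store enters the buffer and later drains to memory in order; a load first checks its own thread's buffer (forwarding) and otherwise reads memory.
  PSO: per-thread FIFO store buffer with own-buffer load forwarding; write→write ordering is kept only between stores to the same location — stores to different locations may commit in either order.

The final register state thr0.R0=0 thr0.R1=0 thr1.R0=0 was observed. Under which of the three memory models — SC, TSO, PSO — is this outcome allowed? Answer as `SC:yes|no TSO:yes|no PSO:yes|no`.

SC:no TSO:yes PSO:yes

outcome vector order: (thr0.R0,thr0.R1,thr1.R0)
SC: 4 outcomes — {(0,0,1); (0,1,1); (1,1,0); (1,1,1)}
TSO: 6 outcomes — {(0,0,0); (0,0,1); (0,1,0); (0,1,1); (1,1,0); (1,1,1)}
PSO: 6 outcomes — {(0,0,0); (0,0,1); (0,1,0); (0,1,1); (1,1,0); (1,1,1)}
target (0,0,0) ∈ {TSO,PSO}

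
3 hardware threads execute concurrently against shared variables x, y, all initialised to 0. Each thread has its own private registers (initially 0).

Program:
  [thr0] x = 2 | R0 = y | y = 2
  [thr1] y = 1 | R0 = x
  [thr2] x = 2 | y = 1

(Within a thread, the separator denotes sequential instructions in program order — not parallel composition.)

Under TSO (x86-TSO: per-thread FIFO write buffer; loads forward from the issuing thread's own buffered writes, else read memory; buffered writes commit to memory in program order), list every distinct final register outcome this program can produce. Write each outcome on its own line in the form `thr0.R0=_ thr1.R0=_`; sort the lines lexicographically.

outcome vector order: (thr0.R0,thr1.R0)
|TSO outcomes| = 4

thr0.R0=0 thr1.R0=0
thr0.R0=0 thr1.R0=2
thr0.R0=1 thr1.R0=0
thr0.R0=1 thr1.R0=2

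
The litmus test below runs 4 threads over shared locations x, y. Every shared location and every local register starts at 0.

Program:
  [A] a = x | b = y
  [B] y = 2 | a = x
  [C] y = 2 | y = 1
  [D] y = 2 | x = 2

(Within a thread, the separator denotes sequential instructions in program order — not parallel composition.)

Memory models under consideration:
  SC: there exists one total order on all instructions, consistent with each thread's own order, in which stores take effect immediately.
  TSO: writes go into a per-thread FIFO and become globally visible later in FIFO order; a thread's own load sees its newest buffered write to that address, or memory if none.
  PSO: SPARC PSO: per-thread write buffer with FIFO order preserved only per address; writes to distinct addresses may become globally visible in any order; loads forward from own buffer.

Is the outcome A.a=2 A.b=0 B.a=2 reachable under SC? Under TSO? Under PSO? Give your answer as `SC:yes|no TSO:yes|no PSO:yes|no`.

outcome vector order: (A.a,A.b,B.a)
SC: 10 outcomes — {000; 002; 010; 012; 020; 022; 210; 212; 220; 222}
TSO: 10 outcomes — {000; 002; 010; 012; 020; 022; 210; 212; 220; 222}
PSO: 12 outcomes — {000; 002; 010; 012; 020; 022; 200; 202; 210; 212; 220; 222}
target 202 ∈ {PSO}

SC:no TSO:no PSO:yes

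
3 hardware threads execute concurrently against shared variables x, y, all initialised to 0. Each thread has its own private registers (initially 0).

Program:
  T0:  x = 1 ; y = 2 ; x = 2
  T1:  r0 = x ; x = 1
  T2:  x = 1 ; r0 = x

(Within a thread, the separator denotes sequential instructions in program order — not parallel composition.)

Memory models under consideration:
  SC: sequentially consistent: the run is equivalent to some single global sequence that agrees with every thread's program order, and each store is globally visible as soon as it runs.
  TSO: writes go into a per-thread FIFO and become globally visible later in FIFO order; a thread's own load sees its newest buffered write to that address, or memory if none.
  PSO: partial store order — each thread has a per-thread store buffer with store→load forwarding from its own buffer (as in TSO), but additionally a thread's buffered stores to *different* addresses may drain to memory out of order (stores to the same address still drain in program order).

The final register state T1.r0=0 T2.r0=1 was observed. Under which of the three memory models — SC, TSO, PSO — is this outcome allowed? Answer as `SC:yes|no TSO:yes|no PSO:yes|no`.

SC:yes TSO:yes PSO:yes

outcome vector order: (T1.r0,T2.r0)
SC (6): 0/1, 0/2, 1/1, 1/2, 2/1, 2/2
TSO (6): 0/1, 0/2, 1/1, 1/2, 2/1, 2/2
PSO (6): 0/1, 0/2, 1/1, 1/2, 2/1, 2/2
target 0/1 ∈ {SC,TSO,PSO}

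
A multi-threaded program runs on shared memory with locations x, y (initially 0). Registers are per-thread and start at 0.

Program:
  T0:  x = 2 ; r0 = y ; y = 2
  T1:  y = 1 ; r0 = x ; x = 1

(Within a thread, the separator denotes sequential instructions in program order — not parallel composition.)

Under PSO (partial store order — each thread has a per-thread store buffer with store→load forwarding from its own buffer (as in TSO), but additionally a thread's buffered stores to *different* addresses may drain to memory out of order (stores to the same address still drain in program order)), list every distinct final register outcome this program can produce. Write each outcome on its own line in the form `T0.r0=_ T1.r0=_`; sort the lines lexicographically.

T0.r0=0 T1.r0=0
T0.r0=0 T1.r0=2
T0.r0=1 T1.r0=0
T0.r0=1 T1.r0=2

outcome vector order: (T0.r0,T1.r0)
|PSO outcomes| = 4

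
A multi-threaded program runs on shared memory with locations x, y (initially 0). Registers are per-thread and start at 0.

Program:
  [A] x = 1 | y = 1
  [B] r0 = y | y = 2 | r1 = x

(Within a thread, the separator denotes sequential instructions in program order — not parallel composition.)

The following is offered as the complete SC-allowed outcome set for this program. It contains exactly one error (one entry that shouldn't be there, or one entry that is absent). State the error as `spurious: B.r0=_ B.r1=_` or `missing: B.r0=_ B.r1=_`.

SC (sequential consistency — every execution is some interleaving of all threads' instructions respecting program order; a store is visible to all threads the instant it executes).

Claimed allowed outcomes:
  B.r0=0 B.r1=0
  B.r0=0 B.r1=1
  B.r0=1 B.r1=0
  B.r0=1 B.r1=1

spurious: B.r0=1 B.r1=0

outcome vector order: (B.r0,B.r1)
SC (3): 00 01 11
claimed∖SC = {10}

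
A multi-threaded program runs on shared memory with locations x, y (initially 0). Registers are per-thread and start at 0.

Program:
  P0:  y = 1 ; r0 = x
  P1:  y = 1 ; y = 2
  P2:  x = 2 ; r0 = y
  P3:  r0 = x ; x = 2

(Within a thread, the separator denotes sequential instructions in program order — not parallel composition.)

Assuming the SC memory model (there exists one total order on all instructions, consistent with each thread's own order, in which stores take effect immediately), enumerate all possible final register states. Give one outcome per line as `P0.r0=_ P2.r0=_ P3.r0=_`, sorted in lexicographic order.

outcome vector order: (P0.r0,P2.r0,P3.r0)
|SC outcomes| = 10

P0.r0=0 P2.r0=1 P3.r0=0
P0.r0=0 P2.r0=1 P3.r0=2
P0.r0=0 P2.r0=2 P3.r0=0
P0.r0=0 P2.r0=2 P3.r0=2
P0.r0=2 P2.r0=0 P3.r0=0
P0.r0=2 P2.r0=0 P3.r0=2
P0.r0=2 P2.r0=1 P3.r0=0
P0.r0=2 P2.r0=1 P3.r0=2
P0.r0=2 P2.r0=2 P3.r0=0
P0.r0=2 P2.r0=2 P3.r0=2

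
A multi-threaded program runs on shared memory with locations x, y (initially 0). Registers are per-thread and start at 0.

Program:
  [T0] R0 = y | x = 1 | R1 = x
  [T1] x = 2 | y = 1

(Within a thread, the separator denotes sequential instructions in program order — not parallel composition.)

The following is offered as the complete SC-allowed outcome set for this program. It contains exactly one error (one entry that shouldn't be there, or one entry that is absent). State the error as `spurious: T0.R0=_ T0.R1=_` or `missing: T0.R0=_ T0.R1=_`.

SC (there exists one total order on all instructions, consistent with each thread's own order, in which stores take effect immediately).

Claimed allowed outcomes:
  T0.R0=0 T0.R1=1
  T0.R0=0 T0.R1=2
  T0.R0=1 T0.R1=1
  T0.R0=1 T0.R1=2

spurious: T0.R0=1 T0.R1=2

outcome vector order: (T0.R0,T0.R1)
SC: 3 outcomes — {01, 02, 11}
claimed∖SC = {12}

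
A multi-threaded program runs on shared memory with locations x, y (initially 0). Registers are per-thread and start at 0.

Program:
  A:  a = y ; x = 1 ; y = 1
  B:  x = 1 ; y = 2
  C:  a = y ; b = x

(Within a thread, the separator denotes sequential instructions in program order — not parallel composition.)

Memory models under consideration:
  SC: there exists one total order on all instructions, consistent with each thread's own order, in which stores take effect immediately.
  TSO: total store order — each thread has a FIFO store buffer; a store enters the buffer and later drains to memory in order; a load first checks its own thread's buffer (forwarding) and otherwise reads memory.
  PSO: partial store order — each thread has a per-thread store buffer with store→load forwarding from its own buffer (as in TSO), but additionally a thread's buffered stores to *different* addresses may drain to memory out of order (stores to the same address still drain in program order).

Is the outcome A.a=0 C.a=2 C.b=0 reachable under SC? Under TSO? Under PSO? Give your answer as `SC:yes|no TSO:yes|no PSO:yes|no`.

SC:no TSO:no PSO:yes

outcome vector order: (A.a,C.a,C.b)
under SC → (0,0,0); (0,0,1); (0,1,1); (0,2,1); (2,0,0); (2,0,1); (2,1,1); (2,2,1)
under TSO → (0,0,0); (0,0,1); (0,1,1); (0,2,1); (2,0,0); (2,0,1); (2,1,1); (2,2,1)
under PSO → (0,0,0); (0,0,1); (0,1,0); (0,1,1); (0,2,0); (0,2,1); (2,0,0); (2,0,1); (2,1,0); (2,1,1); (2,2,0); (2,2,1)
target (0,2,0) ∈ {PSO}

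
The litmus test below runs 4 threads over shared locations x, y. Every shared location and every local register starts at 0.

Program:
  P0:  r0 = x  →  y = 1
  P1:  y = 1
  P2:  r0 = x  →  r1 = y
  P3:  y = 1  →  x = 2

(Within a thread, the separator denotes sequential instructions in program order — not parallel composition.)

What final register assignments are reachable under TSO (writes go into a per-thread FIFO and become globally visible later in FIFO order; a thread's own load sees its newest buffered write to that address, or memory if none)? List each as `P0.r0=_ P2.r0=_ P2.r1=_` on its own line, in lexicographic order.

P0.r0=0 P2.r0=0 P2.r1=0
P0.r0=0 P2.r0=0 P2.r1=1
P0.r0=0 P2.r0=2 P2.r1=1
P0.r0=2 P2.r0=0 P2.r1=0
P0.r0=2 P2.r0=0 P2.r1=1
P0.r0=2 P2.r0=2 P2.r1=1

outcome vector order: (P0.r0,P2.r0,P2.r1)
|TSO outcomes| = 6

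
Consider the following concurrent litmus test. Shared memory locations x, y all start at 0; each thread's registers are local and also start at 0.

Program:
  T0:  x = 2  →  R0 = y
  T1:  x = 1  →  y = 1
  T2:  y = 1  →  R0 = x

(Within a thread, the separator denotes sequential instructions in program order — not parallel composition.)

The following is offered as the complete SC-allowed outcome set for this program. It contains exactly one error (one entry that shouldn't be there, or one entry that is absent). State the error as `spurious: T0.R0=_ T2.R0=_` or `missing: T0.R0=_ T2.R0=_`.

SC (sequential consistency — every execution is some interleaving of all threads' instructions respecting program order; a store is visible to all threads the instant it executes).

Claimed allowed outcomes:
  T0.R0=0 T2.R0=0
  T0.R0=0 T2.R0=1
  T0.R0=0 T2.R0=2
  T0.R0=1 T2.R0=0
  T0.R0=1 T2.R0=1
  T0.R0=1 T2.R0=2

spurious: T0.R0=0 T2.R0=0

outcome vector order: (T0.R0,T2.R0)
SC (5): (0,1), (0,2), (1,0), (1,1), (1,2)
claimed∖SC = {(0,0)}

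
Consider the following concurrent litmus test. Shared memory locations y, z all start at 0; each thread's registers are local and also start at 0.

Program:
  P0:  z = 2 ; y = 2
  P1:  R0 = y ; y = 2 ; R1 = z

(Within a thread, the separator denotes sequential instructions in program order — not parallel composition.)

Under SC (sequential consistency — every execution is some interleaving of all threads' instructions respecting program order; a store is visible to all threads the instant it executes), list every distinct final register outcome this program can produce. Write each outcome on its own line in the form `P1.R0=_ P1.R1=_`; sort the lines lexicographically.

outcome vector order: (P1.R0,P1.R1)
|SC outcomes| = 3

P1.R0=0 P1.R1=0
P1.R0=0 P1.R1=2
P1.R0=2 P1.R1=2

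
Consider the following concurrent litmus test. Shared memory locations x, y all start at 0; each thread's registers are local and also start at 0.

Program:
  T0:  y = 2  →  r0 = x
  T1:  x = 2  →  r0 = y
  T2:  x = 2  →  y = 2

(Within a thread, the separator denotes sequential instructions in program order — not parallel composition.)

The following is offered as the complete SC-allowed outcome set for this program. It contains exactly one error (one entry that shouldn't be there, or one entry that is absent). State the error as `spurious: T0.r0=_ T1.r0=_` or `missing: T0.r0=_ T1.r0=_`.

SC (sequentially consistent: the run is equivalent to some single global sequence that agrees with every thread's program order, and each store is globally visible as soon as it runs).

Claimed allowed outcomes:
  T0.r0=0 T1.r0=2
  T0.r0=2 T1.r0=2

outcome vector order: (T0.r0,T1.r0)
SC (3): <0 2>, <2 0>, <2 2>
SC∖claimed = {<2 0>}

missing: T0.r0=2 T1.r0=0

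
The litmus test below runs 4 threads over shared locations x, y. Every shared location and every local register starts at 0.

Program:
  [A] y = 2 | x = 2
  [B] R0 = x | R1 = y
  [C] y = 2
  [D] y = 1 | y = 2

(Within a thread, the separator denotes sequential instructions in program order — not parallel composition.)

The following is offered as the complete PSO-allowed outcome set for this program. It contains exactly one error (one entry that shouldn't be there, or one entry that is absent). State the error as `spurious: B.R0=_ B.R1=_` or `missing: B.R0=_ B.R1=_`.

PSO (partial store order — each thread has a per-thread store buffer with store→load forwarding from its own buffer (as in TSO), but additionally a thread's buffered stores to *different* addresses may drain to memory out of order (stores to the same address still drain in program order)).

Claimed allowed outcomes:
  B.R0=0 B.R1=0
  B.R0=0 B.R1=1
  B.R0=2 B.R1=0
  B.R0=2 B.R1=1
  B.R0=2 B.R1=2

missing: B.R0=0 B.R1=2

outcome vector order: (B.R0,B.R1)
[PSO] allowed = {00; 01; 02; 20; 21; 22}
PSO∖claimed = {02}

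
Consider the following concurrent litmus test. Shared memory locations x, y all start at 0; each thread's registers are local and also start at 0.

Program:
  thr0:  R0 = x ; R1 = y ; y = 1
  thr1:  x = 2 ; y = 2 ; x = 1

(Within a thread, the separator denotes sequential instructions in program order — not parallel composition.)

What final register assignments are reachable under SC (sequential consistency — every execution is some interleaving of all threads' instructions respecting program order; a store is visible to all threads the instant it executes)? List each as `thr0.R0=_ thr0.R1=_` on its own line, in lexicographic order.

outcome vector order: (thr0.R0,thr0.R1)
|SC outcomes| = 5

thr0.R0=0 thr0.R1=0
thr0.R0=0 thr0.R1=2
thr0.R0=1 thr0.R1=2
thr0.R0=2 thr0.R1=0
thr0.R0=2 thr0.R1=2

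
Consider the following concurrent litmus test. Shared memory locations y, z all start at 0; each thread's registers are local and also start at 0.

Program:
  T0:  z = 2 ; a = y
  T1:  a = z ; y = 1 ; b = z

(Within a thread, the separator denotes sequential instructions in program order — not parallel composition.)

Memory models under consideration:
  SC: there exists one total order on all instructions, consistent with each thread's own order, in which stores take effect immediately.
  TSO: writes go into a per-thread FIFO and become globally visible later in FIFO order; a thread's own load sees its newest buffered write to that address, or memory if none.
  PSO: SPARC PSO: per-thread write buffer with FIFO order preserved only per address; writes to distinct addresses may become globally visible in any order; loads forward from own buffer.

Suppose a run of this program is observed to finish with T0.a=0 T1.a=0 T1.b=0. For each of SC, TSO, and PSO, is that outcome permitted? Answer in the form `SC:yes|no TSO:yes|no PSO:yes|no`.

SC:no TSO:yes PSO:yes

outcome vector order: (T0.a,T1.a,T1.b)
SC (5): <0 0 2>, <0 2 2>, <1 0 0>, <1 0 2>, <1 2 2>
TSO (6): <0 0 0>, <0 0 2>, <0 2 2>, <1 0 0>, <1 0 2>, <1 2 2>
PSO (6): <0 0 0>, <0 0 2>, <0 2 2>, <1 0 0>, <1 0 2>, <1 2 2>
target <0 0 0> ∈ {TSO,PSO}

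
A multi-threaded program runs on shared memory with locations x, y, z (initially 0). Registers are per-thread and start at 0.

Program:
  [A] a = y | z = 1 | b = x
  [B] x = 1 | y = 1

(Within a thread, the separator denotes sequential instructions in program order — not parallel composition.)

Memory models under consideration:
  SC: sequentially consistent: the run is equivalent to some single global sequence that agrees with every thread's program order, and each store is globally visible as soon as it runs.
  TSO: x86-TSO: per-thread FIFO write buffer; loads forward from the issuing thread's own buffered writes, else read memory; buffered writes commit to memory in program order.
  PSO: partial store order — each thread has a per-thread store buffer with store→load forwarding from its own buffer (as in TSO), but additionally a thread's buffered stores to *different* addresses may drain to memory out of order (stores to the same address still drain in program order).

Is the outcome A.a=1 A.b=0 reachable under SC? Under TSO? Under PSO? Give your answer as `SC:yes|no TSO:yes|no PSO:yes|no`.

SC:no TSO:no PSO:yes

outcome vector order: (A.a,A.b)
SC: 3 outcomes — {0/0 0/1 1/1}
TSO: 3 outcomes — {0/0 0/1 1/1}
PSO: 4 outcomes — {0/0 0/1 1/0 1/1}
target 1/0 ∈ {PSO}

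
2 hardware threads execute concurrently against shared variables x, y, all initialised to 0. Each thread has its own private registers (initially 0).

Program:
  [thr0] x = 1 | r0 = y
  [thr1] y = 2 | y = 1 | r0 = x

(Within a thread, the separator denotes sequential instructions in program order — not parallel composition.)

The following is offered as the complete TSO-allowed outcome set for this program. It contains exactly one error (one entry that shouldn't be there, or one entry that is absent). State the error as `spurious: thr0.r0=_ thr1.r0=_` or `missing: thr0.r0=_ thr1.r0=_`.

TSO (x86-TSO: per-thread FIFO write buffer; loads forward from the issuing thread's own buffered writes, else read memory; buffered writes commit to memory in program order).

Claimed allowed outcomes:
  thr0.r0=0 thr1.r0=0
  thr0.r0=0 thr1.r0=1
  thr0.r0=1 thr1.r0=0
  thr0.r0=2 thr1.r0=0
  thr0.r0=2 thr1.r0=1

outcome vector order: (thr0.r0,thr1.r0)
[TSO] allowed = {0/0, 0/1, 1/0, 1/1, 2/0, 2/1}
TSO∖claimed = {1/1}

missing: thr0.r0=1 thr1.r0=1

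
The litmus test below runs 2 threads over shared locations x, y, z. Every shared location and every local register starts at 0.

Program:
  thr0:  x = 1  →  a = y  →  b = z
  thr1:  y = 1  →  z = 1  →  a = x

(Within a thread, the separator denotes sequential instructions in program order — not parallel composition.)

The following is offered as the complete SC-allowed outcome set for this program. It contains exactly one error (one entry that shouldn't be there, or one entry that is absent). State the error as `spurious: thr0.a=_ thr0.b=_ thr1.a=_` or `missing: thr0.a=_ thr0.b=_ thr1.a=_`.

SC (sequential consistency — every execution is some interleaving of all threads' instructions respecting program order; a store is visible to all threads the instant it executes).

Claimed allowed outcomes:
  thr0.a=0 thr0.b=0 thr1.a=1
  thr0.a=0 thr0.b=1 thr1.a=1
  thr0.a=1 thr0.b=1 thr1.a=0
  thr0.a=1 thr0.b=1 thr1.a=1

outcome vector order: (thr0.a,thr0.b,thr1.a)
[SC] allowed = {001 011 101 110 111}
SC∖claimed = {101}

missing: thr0.a=1 thr0.b=0 thr1.a=1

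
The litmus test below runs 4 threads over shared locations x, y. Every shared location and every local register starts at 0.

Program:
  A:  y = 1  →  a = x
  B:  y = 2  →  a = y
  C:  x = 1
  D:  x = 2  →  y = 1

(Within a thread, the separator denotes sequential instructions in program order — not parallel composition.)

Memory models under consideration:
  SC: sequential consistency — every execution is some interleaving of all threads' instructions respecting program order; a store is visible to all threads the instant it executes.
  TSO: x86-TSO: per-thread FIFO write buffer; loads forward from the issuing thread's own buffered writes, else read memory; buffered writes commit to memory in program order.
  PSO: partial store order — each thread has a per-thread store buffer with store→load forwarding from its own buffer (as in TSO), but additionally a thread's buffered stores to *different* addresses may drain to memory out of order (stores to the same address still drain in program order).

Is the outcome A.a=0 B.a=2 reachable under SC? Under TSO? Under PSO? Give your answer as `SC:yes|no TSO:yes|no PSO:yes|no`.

outcome vector order: (A.a,B.a)
[SC] allowed = {(0,1) (0,2) (1,1) (1,2) (2,1) (2,2)}
[TSO] allowed = {(0,1) (0,2) (1,1) (1,2) (2,1) (2,2)}
[PSO] allowed = {(0,1) (0,2) (1,1) (1,2) (2,1) (2,2)}
target (0,2) ∈ {SC,TSO,PSO}

SC:yes TSO:yes PSO:yes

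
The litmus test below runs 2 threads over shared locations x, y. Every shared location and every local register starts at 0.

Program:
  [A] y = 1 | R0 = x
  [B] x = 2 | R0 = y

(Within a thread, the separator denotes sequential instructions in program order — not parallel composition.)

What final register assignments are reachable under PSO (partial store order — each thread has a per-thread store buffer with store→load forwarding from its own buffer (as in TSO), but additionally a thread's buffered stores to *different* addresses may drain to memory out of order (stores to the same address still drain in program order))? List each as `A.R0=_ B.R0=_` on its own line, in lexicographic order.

outcome vector order: (A.R0,B.R0)
|PSO outcomes| = 4

A.R0=0 B.R0=0
A.R0=0 B.R0=1
A.R0=2 B.R0=0
A.R0=2 B.R0=1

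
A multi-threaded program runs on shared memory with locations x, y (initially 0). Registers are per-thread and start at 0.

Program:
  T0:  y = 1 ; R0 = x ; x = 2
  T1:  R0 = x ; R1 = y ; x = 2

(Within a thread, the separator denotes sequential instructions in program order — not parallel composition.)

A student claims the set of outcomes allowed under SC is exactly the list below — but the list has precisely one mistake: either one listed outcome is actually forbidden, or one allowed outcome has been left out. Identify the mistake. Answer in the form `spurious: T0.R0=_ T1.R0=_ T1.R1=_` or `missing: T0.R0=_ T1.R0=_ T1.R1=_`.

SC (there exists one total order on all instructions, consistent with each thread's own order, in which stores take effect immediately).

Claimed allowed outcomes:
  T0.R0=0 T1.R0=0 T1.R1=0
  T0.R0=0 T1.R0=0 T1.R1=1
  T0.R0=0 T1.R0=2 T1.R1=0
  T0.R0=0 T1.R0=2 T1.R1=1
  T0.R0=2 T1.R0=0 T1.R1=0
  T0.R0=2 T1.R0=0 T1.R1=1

outcome vector order: (T0.R0,T1.R0,T1.R1)
SC: 5 outcomes — {(0,0,0); (0,0,1); (0,2,1); (2,0,0); (2,0,1)}
claimed∖SC = {(0,2,0)}

spurious: T0.R0=0 T1.R0=2 T1.R1=0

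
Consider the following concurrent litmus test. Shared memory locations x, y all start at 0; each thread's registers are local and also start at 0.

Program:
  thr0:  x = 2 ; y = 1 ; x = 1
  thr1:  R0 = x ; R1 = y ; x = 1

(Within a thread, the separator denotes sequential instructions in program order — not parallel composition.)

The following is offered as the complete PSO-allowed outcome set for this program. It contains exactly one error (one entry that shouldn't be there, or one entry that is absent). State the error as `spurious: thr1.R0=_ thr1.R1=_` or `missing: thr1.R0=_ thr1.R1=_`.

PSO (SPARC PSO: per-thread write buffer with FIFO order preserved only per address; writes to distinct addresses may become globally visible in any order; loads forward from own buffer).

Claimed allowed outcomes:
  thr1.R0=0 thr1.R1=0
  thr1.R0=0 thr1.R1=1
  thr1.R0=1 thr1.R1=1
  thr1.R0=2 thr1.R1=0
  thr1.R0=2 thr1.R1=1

outcome vector order: (thr1.R0,thr1.R1)
PSO (6): <0 0> <0 1> <1 0> <1 1> <2 0> <2 1>
PSO∖claimed = {<1 0>}

missing: thr1.R0=1 thr1.R1=0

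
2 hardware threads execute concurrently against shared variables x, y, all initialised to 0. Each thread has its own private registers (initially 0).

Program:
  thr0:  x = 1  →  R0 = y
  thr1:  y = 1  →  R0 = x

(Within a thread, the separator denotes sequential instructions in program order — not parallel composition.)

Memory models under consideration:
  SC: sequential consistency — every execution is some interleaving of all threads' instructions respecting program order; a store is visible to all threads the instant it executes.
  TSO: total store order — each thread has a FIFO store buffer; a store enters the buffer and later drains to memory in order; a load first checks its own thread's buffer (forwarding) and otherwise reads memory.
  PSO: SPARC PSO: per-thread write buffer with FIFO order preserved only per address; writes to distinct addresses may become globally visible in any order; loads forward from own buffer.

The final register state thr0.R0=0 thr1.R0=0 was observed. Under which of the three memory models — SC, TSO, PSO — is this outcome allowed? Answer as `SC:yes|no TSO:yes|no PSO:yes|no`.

outcome vector order: (thr0.R0,thr1.R0)
under SC → 01; 10; 11
under TSO → 00; 01; 10; 11
under PSO → 00; 01; 10; 11
target 00 ∈ {TSO,PSO}

SC:no TSO:yes PSO:yes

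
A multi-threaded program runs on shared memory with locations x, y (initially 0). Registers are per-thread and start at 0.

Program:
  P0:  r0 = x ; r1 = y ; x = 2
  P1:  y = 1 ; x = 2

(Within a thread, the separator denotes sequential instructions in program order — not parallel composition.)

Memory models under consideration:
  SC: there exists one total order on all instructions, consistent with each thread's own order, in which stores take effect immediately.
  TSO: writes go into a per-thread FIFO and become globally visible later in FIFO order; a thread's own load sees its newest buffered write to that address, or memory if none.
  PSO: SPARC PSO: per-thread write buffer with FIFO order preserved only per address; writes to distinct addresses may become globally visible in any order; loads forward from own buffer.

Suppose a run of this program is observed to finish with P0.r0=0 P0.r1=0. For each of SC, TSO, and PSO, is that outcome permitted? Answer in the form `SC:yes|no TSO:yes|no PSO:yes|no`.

SC:yes TSO:yes PSO:yes

outcome vector order: (P0.r0,P0.r1)
SC (3): <0 0>; <0 1>; <2 1>
TSO (3): <0 0>; <0 1>; <2 1>
PSO (4): <0 0>; <0 1>; <2 0>; <2 1>
target <0 0> ∈ {SC,TSO,PSO}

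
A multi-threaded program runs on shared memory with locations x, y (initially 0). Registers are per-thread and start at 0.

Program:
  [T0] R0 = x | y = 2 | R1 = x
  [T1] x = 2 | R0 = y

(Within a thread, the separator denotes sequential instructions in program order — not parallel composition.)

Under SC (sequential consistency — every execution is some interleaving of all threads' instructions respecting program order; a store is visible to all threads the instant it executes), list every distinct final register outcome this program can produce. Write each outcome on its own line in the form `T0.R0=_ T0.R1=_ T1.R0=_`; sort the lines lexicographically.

outcome vector order: (T0.R0,T0.R1,T1.R0)
|SC outcomes| = 5

T0.R0=0 T0.R1=0 T1.R0=2
T0.R0=0 T0.R1=2 T1.R0=0
T0.R0=0 T0.R1=2 T1.R0=2
T0.R0=2 T0.R1=2 T1.R0=0
T0.R0=2 T0.R1=2 T1.R0=2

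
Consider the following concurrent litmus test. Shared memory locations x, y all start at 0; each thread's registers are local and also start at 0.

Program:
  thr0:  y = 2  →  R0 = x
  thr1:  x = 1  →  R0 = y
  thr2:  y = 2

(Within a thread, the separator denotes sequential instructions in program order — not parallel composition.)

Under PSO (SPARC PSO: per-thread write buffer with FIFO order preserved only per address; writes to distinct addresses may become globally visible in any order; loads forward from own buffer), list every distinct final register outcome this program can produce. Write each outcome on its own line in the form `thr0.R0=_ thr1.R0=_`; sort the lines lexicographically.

outcome vector order: (thr0.R0,thr1.R0)
|PSO outcomes| = 4

thr0.R0=0 thr1.R0=0
thr0.R0=0 thr1.R0=2
thr0.R0=1 thr1.R0=0
thr0.R0=1 thr1.R0=2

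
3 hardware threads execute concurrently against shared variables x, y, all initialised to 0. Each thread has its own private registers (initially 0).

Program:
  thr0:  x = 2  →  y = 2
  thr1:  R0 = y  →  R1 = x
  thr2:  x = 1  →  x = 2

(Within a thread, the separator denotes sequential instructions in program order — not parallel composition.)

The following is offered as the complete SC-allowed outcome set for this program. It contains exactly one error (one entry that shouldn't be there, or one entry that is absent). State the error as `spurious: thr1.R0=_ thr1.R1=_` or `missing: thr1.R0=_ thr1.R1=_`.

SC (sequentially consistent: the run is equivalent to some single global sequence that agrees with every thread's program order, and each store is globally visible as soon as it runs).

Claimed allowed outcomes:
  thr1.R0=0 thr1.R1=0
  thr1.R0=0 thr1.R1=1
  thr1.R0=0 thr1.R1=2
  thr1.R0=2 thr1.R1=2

outcome vector order: (thr1.R0,thr1.R1)
SC: 5 outcomes — {00, 01, 02, 21, 22}
SC∖claimed = {21}

missing: thr1.R0=2 thr1.R1=1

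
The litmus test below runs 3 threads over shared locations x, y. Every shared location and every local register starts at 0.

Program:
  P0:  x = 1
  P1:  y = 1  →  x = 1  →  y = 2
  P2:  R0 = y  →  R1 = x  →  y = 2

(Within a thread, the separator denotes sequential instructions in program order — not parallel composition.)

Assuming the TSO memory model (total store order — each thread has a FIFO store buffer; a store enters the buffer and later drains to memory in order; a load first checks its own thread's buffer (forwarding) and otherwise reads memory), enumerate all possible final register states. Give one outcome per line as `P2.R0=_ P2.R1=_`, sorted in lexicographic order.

P2.R0=0 P2.R1=0
P2.R0=0 P2.R1=1
P2.R0=1 P2.R1=0
P2.R0=1 P2.R1=1
P2.R0=2 P2.R1=1

outcome vector order: (P2.R0,P2.R1)
|TSO outcomes| = 5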